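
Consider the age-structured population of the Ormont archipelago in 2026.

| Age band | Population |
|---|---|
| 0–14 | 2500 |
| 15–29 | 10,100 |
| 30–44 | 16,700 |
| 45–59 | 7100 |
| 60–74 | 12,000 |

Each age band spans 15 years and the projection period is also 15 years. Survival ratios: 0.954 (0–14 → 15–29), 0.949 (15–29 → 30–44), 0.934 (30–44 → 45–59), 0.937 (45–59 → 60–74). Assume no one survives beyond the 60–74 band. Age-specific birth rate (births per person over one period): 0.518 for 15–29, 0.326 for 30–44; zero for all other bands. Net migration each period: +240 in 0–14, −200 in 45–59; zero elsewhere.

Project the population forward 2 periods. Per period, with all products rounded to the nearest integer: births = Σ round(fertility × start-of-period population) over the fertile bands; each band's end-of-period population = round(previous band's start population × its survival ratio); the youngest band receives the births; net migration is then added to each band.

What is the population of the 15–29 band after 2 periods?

10414

After projecting period 1:
Births: 10100 * 0.518 = 5232 ; 16700 * 0.326 = 5444 ⇒ total 10676
15–29: 2500 * 0.954 = 2385
30–44: 10100 * 0.949 = 9585
45–59: 16700 * 0.934 = 15598
60–74: 7100 * 0.937 = 6653
Net migration: 0–14 + 240 → 10916; 45–59 − 200 → 15398
End of period: [10916, 2385, 9585, 15398, 6653]
After projecting period 2:
Births: 2385 * 0.518 = 1235 ; 9585 * 0.326 = 3125 ⇒ total 4360
15–29: 10916 * 0.954 = 10414
30–44: 2385 * 0.949 = 2263
45–59: 9585 * 0.934 = 8952
60–74: 15398 * 0.937 = 14428
Net migration: 0–14 + 240 → 4600; 45–59 − 200 → 8752
End of period: [4600, 10414, 2263, 8752, 14428]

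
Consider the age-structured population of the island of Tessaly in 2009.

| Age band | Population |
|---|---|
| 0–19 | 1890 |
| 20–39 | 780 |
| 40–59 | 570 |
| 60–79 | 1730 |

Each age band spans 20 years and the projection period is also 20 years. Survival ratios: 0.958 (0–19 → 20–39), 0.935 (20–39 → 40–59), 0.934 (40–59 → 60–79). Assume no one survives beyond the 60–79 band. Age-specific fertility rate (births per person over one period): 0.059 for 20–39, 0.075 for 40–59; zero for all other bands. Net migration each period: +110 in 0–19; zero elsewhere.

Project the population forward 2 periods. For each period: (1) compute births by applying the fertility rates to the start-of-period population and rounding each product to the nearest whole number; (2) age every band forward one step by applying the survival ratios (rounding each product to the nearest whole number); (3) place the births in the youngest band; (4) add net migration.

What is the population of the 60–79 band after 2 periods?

681

After projecting period 1:
Births: 780 × 0.059 = 46 ; 570 × 0.075 = 43 ⇒ total 89
20–39: 1890 × 0.958 = 1811
40–59: 780 × 0.935 = 729
60–79: 570 × 0.934 = 532
Net migration: 0–19 + 110 → 199
→ [199, 1811, 729, 532]
After projecting period 2:
Births: 1811 × 0.059 = 107 ; 729 × 0.075 = 55 ⇒ total 162
20–39: 199 × 0.958 = 191
40–59: 1811 × 0.935 = 1693
60–79: 729 × 0.934 = 681
Net migration: 0–19 + 110 → 272
→ [272, 191, 1693, 681]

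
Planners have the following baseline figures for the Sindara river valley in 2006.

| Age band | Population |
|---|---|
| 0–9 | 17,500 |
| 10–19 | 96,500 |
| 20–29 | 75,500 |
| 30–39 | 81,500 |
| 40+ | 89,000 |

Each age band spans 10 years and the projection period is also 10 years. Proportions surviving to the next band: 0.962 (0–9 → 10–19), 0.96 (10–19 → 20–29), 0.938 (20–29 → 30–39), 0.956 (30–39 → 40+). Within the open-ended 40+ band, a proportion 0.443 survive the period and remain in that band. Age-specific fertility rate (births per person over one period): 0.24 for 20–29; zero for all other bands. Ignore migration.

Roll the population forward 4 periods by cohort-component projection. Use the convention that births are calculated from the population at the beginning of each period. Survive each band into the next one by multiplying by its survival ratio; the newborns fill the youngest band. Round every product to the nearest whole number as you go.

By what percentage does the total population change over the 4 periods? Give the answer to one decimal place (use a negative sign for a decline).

-67.0

Call the groups 1 to 5, youngest first.
After projecting period 1:
Births: 75500 × 0.24 = 18120
Group 2: 17500 × 0.962 = 16835
Group 3: 96500 × 0.96 = 92640
Group 4: 75500 × 0.938 = 70819
Group 5: 81500 × 0.956 + 89000 × 0.443 = 77914 + 39427 = 117341
Giving 18120 / 16835 / 92640 / 70819 / 117341.
After projecting period 2:
Births: 92640 × 0.24 = 22234
Group 2: 18120 × 0.962 = 17431
Group 3: 16835 × 0.96 = 16162
Group 4: 92640 × 0.938 = 86896
Group 5: 70819 × 0.956 + 117341 × 0.443 = 67703 + 51982 = 119685
Giving 22234 / 17431 / 16162 / 86896 / 119685.
After projecting period 3:
Births: 16162 × 0.24 = 3879
Group 2: 22234 × 0.962 = 21389
Group 3: 17431 × 0.96 = 16734
Group 4: 16162 × 0.938 = 15160
Group 5: 86896 × 0.956 + 119685 × 0.443 = 83073 + 53020 = 136093
Giving 3879 / 21389 / 16734 / 15160 / 136093.
After projecting period 4:
Births: 16734 × 0.24 = 4016
Group 2: 3879 × 0.962 = 3732
Group 3: 21389 × 0.96 = 20533
Group 4: 16734 × 0.938 = 15696
Group 5: 15160 × 0.956 + 136093 × 0.443 = 14493 + 60289 = 74782
Giving 4016 / 3732 / 20533 / 15696 / 74782.
Total: 360000 → 118759; change = -241241; percentage change = -67.0%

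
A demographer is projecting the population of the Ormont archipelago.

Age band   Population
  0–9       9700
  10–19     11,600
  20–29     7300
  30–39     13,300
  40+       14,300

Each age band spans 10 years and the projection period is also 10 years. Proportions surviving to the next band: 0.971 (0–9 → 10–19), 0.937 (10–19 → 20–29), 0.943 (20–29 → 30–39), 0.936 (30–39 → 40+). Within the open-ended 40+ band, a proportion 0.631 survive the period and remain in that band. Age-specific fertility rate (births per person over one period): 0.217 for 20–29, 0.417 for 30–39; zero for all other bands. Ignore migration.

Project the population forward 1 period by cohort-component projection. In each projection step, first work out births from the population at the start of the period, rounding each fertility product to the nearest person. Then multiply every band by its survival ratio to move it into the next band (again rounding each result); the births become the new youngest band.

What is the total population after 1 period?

After projecting period 1:
Births: 7300 × 0.217 = 1584  |  13300 × 0.417 = 5546 → 7130
10–19: 9700 × 0.971 = 9419
20–29: 11600 × 0.937 = 10869
30–39: 7300 × 0.943 = 6884
40+: 13300 × 0.936 + 14300 × 0.631 = 12449 + 9023 = 21472
Giving 7130 / 9419 / 10869 / 6884 / 21472.
Total after period 1: 7130 + 9419 + 10869 + 6884 + 21472 = 55774

55774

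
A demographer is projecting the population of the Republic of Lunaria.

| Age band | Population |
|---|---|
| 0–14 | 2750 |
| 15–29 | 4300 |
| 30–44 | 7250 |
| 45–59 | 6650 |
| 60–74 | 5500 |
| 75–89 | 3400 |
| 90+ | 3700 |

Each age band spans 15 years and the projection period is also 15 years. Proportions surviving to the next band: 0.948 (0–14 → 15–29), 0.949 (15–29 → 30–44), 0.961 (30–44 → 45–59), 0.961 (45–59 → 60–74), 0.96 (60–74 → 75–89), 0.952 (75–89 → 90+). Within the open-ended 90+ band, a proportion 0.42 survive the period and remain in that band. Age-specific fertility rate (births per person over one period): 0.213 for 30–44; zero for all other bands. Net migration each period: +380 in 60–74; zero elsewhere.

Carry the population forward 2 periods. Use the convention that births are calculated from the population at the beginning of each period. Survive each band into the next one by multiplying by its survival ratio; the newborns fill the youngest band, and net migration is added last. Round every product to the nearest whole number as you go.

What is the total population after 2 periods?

29343

After projecting period 1:
Births: 7250 × 0.213 = 1544
15–29: 2750 × 0.948 = 2607
30–44: 4300 × 0.949 = 4081
45–59: 7250 × 0.961 = 6967
60–74: 6650 × 0.961 = 6391
75–89: 5500 × 0.96 = 5280
90+: 3400 × 0.952 + 3700 × 0.42 = 3237 + 1554 = 4791
Net migration: 60–74 + 380 → 6771
Population now: 0–14=1544, 15–29=2607, 30–44=4081, 45–59=6967, 60–74=6771, 75–89=5280, 90+=4791
After projecting period 2:
Births: 4081 × 0.213 = 869
15–29: 1544 × 0.948 = 1464
30–44: 2607 × 0.949 = 2474
45–59: 4081 × 0.961 = 3922
60–74: 6967 × 0.961 = 6695
75–89: 6771 × 0.96 = 6500
90+: 5280 × 0.952 + 4791 × 0.42 = 5027 + 2012 = 7039
Net migration: 60–74 + 380 → 7075
Population now: 0–14=869, 15–29=1464, 30–44=2474, 45–59=3922, 60–74=7075, 75–89=6500, 90+=7039
Total after period 2: 869 + 1464 + 2474 + 3922 + 7075 + 6500 + 7039 = 29343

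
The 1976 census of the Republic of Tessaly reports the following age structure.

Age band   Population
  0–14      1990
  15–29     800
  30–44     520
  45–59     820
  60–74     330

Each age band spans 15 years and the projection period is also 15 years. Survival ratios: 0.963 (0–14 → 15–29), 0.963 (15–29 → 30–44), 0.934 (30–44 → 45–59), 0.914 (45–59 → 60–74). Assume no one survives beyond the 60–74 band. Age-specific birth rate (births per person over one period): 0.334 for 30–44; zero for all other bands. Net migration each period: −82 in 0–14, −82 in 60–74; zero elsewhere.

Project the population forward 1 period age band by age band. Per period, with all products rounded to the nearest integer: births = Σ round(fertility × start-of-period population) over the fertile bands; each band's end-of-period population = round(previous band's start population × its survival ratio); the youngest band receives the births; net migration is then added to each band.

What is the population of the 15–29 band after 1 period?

— Period 1 —
Births: 520 × 0.334 = 174
15–29: 1990 × 0.963 = 1916
30–44: 800 × 0.963 = 770
45–59: 520 × 0.934 = 486
60–74: 820 × 0.914 = 749
Net migration: 0–14 − 82 → 92; 60–74 − 82 → 667
End of period: [92, 1916, 770, 486, 667]

1916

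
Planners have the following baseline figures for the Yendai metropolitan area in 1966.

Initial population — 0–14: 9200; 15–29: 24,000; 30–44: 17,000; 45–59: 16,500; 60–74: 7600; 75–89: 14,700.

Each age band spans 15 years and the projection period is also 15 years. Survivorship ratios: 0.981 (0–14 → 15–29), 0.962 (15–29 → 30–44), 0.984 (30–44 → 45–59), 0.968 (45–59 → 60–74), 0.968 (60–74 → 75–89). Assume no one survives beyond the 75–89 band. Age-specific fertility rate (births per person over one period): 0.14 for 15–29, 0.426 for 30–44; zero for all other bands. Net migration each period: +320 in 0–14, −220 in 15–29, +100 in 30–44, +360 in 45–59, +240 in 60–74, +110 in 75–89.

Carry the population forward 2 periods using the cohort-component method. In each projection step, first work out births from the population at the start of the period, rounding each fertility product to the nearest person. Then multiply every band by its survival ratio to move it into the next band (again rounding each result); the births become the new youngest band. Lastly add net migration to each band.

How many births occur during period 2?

11111

Call the bands 1 to 6, youngest first.
Period 1:
Births: 24000 * 0.14 = 3360, 17000 * 0.426 = 7242 ⇒ total 10602
Band 2: 9200 * 0.981 = 9025
Band 3: 24000 * 0.962 = 23088
Band 4: 17000 * 0.984 = 16728
Band 5: 16500 * 0.968 = 15972
Band 6: 7600 * 0.968 = 7357
Net migration: Band 1 + 320 → 10922; Band 2 − 220 → 8805; Band 3 + 100 → 23188; Band 4 + 360 → 17088; Band 5 + 240 → 16212; Band 6 + 110 → 7467
→ [10922, 8805, 23188, 17088, 16212, 7467]
Period 2:
Births: 8805 * 0.14 = 1233, 23188 * 0.426 = 9878 ⇒ total 11111
Band 2: 10922 * 0.981 = 10714
Band 3: 8805 * 0.962 = 8470
Band 4: 23188 * 0.984 = 22817
Band 5: 17088 * 0.968 = 16541
Band 6: 16212 * 0.968 = 15693
Net migration: Band 1 + 320 → 11431; Band 2 − 220 → 10494; Band 3 + 100 → 8570; Band 4 + 360 → 23177; Band 5 + 240 → 16781; Band 6 + 110 → 15803
→ [11431, 10494, 8570, 23177, 16781, 15803]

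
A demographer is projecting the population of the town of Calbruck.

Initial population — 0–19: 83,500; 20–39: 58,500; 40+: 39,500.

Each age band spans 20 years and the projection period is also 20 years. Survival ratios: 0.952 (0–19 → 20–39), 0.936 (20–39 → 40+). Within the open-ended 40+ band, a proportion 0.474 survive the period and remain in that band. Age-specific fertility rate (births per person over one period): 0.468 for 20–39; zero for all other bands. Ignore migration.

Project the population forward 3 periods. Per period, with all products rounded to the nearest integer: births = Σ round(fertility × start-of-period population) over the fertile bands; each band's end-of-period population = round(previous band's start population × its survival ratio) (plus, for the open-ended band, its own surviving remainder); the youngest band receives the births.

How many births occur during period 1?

27378

Call the bands 1 to 3, youngest first.
— Period 1 —
Births: 58500 × 0.468 = 27378
Band 2: 83500 × 0.952 = 79492
Band 3: 58500 × 0.936 + 39500 × 0.474 = 54756 + 18723 = 73479
Population now: 0–19=27378, 20–39=79492, 40+=73479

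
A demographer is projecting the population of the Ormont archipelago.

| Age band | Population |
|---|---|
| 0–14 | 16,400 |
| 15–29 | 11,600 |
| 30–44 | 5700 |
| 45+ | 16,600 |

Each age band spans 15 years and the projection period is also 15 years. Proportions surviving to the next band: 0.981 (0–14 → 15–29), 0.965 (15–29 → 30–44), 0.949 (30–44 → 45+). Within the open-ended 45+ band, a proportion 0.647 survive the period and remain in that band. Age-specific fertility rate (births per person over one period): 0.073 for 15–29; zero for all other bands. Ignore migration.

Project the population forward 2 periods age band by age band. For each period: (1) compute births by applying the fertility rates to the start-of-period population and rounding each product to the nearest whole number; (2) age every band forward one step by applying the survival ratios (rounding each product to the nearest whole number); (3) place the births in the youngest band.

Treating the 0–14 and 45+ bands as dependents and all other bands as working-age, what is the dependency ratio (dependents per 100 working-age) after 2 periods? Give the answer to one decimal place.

136.0

Let band 1 be 0–14 through band 4 = 45+.
— Period 1 —
Births: 11600 × 0.073 = 847
Band 2: 16400 × 0.981 = 16088
Band 3: 11600 × 0.965 = 11194
Band 4: 5700 × 0.949 + 16600 × 0.647 = 5409 + 10740 = 16149
Giving 847 / 16088 / 11194 / 16149.
— Period 2 —
Births: 16088 × 0.073 = 1174
Band 2: 847 × 0.981 = 831
Band 3: 16088 × 0.965 = 15525
Band 4: 11194 × 0.949 + 16149 × 0.647 = 10623 + 10448 = 21071
Giving 1174 / 831 / 15525 / 21071.
Dependents (band 0–14 + band 45+) = 1174 + 21071 = 22245; working-age = 16356; ratio = 22245/16356 × 100 = 136.0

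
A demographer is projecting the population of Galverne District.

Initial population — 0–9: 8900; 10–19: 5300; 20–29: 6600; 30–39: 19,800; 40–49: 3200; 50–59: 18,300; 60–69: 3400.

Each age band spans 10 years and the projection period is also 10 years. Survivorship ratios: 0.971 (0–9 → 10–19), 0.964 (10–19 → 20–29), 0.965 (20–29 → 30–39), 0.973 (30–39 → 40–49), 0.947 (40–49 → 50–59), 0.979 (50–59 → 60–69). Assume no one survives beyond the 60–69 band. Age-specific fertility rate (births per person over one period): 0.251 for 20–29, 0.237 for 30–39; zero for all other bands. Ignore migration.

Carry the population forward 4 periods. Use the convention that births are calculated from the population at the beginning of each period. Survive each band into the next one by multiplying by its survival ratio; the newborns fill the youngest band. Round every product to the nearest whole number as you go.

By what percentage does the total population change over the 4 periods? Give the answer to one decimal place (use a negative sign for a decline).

-49.6

(Groups numbered youngest = 1 to oldest = 7.)
Period 1:
Births: 6600 × 0.251 = 1657 ; 19800 × 0.237 = 4693 → 6350
Group 2: 8900 × 0.971 = 8642
Group 3: 5300 × 0.964 = 5109
Group 4: 6600 × 0.965 = 6369
Group 5: 19800 × 0.973 = 19265
Group 6: 3200 × 0.947 = 3030
Group 7: 18300 × 0.979 = 17916
→ [6350, 8642, 5109, 6369, 19265, 3030, 17916]
Period 2:
Births: 5109 × 0.251 = 1282 ; 6369 × 0.237 = 1509 → 2791
Group 2: 6350 × 0.971 = 6166
Group 3: 8642 × 0.964 = 8331
Group 4: 5109 × 0.965 = 4930
Group 5: 6369 × 0.973 = 6197
Group 6: 19265 × 0.947 = 18244
Group 7: 3030 × 0.979 = 2966
→ [2791, 6166, 8331, 4930, 6197, 18244, 2966]
Period 3:
Births: 8331 × 0.251 = 2091 ; 4930 × 0.237 = 1168 → 3259
Group 2: 2791 × 0.971 = 2710
Group 3: 6166 × 0.964 = 5944
Group 4: 8331 × 0.965 = 8039
Group 5: 4930 × 0.973 = 4797
Group 6: 6197 × 0.947 = 5869
Group 7: 18244 × 0.979 = 17861
→ [3259, 2710, 5944, 8039, 4797, 5869, 17861]
Period 4:
Births: 5944 × 0.251 = 1492 ; 8039 × 0.237 = 1905 → 3397
Group 2: 3259 × 0.971 = 3164
Group 3: 2710 × 0.964 = 2612
Group 4: 5944 × 0.965 = 5736
Group 5: 8039 × 0.973 = 7822
Group 6: 4797 × 0.947 = 4543
Group 7: 5869 × 0.979 = 5746
→ [3397, 3164, 2612, 5736, 7822, 4543, 5746]
Total: 65500 → 33020; change = -32480; percentage change = -49.6%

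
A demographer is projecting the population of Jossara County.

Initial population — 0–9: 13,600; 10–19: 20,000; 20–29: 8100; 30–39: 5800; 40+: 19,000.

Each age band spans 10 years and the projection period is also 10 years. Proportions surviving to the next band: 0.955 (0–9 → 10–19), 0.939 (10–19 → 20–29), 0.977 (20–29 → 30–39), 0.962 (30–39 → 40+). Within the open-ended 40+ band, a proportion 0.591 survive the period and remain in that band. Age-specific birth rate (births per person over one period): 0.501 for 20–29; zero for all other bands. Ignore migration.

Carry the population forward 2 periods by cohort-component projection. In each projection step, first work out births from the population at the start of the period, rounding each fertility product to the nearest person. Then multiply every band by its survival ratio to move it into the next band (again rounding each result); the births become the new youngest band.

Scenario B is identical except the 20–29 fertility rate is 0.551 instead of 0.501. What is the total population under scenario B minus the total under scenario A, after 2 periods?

1326

(Bands numbered youngest = 1 to oldest = 5.)
After projecting period 1:
Births: 8100 × 0.501 = 4058
Band 2: 13600 × 0.955 = 12988
Band 3: 20000 × 0.939 = 18780
Band 4: 8100 × 0.977 = 7914
Band 5: 5800 × 0.962 + 19000 × 0.591 = 5580 + 11229 = 16809
Giving 4058 / 12988 / 18780 / 7914 / 16809.
After projecting period 2:
Births: 18780 × 0.501 = 9409
Band 2: 4058 × 0.955 = 3875
Band 3: 12988 × 0.939 = 12196
Band 4: 18780 × 0.977 = 18348
Band 5: 7914 × 0.962 + 16809 × 0.591 = 7613 + 9934 = 17547
Giving 9409 / 3875 / 12196 / 18348 / 17547.
Scenario A total after 2 periods: 61375
Scenario B projection —
After projecting period 1:
Births: 8100 × 0.551 = 4463
Band 2: 13600 × 0.955 = 12988
Band 3: 20000 × 0.939 = 18780
Band 4: 8100 × 0.977 = 7914
Band 5: 5800 × 0.962 + 19000 × 0.591 = 5580 + 11229 = 16809
Giving 4463 / 12988 / 18780 / 7914 / 16809.
After projecting period 2:
Births: 18780 × 0.551 = 10348
Band 2: 4463 × 0.955 = 4262
Band 3: 12988 × 0.939 = 12196
Band 4: 18780 × 0.977 = 18348
Band 5: 7914 × 0.962 + 16809 × 0.591 = 7613 + 9934 = 17547
Giving 10348 / 4262 / 12196 / 18348 / 17547.
Scenario B total after 2 periods: 62701
Difference B − A = 62701 − 61375 = 1326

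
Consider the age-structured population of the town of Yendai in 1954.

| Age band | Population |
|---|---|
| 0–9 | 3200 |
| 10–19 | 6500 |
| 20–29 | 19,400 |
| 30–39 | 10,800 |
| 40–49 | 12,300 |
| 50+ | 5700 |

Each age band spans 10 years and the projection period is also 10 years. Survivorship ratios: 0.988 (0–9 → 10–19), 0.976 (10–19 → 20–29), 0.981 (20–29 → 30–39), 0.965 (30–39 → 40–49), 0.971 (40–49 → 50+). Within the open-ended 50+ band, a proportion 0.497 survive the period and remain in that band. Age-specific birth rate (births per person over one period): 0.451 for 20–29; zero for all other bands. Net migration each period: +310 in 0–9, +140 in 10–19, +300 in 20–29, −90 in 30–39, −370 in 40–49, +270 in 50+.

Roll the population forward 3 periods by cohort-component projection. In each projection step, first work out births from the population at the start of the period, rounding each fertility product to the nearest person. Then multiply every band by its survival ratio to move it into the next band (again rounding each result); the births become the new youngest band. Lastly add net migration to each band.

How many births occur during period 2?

2996

— Period 1 —
Births: 19400 × 0.451 = 8749
10–19: 3200 × 0.988 = 3162
20–29: 6500 × 0.976 = 6344
30–39: 19400 × 0.981 = 19031
40–49: 10800 × 0.965 = 10422
50+: 12300 × 0.971 + 5700 × 0.497 = 11943 + 2833 = 14776
Net migration: 0–9 + 310 → 9059; 10–19 + 140 → 3302; 20–29 + 300 → 6644; 30–39 − 90 → 18941; 40–49 − 370 → 10052; 50+ + 270 → 15046
Giving 9059 / 3302 / 6644 / 18941 / 10052 / 15046.
— Period 2 —
Births: 6644 × 0.451 = 2996
10–19: 9059 × 0.988 = 8950
20–29: 3302 × 0.976 = 3223
30–39: 6644 × 0.981 = 6518
40–49: 18941 × 0.965 = 18278
50+: 10052 × 0.971 + 15046 × 0.497 = 9760 + 7478 = 17238
Net migration: 0–9 + 310 → 3306; 10–19 + 140 → 9090; 20–29 + 300 → 3523; 30–39 − 90 → 6428; 40–49 − 370 → 17908; 50+ + 270 → 17508
Giving 3306 / 9090 / 3523 / 6428 / 17908 / 17508.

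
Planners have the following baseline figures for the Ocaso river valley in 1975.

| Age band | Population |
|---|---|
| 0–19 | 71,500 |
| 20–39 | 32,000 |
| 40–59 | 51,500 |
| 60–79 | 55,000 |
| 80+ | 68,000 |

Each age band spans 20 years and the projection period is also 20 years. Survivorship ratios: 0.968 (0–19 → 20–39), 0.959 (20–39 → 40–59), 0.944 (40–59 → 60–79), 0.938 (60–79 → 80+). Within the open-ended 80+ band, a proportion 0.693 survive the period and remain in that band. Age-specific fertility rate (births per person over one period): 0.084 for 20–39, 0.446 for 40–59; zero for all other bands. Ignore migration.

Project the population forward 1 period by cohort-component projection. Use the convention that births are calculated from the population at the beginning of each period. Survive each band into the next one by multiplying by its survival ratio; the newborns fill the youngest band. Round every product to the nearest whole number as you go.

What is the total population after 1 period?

Let group 1 be 0–19 through group 5 = 80+.
— Period 1 —
Births: 32000 * 0.084 = 2688  |  51500 * 0.446 = 22969 → total 25657
Group 2: 71500 * 0.968 = 69212
Group 3: 32000 * 0.959 = 30688
Group 4: 51500 * 0.944 = 48616
Group 5: 55000 * 0.938 + 68000 * 0.693 = 51590 + 47124 = 98714
Giving 25657 / 69212 / 30688 / 48616 / 98714.
Total after period 1: 25657 + 69212 + 30688 + 48616 + 98714 = 272887

272887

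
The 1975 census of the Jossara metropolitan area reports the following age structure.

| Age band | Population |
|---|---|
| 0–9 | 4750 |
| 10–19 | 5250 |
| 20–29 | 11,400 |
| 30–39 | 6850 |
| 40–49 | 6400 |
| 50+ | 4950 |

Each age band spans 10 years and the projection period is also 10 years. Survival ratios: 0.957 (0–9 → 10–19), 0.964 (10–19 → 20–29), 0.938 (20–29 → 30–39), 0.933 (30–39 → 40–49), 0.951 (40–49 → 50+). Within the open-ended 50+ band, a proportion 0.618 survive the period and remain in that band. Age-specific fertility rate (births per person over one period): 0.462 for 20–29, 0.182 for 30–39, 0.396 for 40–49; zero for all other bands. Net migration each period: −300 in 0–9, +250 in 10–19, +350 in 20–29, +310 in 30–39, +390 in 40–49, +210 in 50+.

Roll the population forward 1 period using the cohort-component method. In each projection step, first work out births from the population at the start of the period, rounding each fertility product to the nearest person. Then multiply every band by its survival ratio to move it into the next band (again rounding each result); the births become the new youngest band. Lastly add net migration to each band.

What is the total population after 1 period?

Numbering the bands 1..6 from youngest to oldest:
Period 1:
Births: 11400 * 0.462 = 5267 ; 6850 * 0.182 = 1247 ; 6400 * 0.396 = 2534 ⇒ total 9048
Band 2: 4750 * 0.957 = 4546
Band 3: 5250 * 0.964 = 5061
Band 4: 11400 * 0.938 = 10693
Band 5: 6850 * 0.933 = 6391
Band 6: 6400 * 0.951 + 4950 * 0.618 = 6086 + 3059 = 9145
Net migration: Band 1 − 300 → 8748; Band 2 + 250 → 4796; Band 3 + 350 → 5411; Band 4 + 310 → 11003; Band 5 + 390 → 6781; Band 6 + 210 → 9355
Population now: 0–9=8748, 10–19=4796, 20–29=5411, 30–39=11003, 40–49=6781, 50+=9355
Total after period 1: 8748 + 4796 + 5411 + 11003 + 6781 + 9355 = 46094

46094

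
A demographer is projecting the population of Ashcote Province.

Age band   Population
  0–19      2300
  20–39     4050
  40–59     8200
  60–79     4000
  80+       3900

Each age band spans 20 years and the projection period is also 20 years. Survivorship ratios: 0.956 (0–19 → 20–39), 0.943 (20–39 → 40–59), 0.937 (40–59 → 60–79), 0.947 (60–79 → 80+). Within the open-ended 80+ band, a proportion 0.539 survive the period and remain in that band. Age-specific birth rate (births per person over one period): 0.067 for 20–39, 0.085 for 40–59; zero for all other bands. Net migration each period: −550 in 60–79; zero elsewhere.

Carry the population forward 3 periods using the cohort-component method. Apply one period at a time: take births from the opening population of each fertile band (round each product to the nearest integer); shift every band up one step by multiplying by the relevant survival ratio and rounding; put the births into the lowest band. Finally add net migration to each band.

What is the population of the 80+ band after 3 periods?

8220

Period 1:
Births: 4050 × 0.067 = 271 ; 8200 × 0.085 = 697 → 968
20–39: 2300 × 0.956 = 2199
40–59: 4050 × 0.943 = 3819
60–79: 8200 × 0.937 = 7683
80+: 4000 × 0.947 + 3900 × 0.539 = 3788 + 2102 = 5890
Net migration: 60–79 − 550 → 7133
End of period: [968, 2199, 3819, 7133, 5890]
Period 2:
Births: 2199 × 0.067 = 147 ; 3819 × 0.085 = 325 → 472
20–39: 968 × 0.956 = 925
40–59: 2199 × 0.943 = 2074
60–79: 3819 × 0.937 = 3578
80+: 7133 × 0.947 + 5890 × 0.539 = 6755 + 3175 = 9930
Net migration: 60–79 − 550 → 3028
End of period: [472, 925, 2074, 3028, 9930]
Period 3:
Births: 925 × 0.067 = 62 ; 2074 × 0.085 = 176 → 238
20–39: 472 × 0.956 = 451
40–59: 925 × 0.943 = 872
60–79: 2074 × 0.937 = 1943
80+: 3028 × 0.947 + 9930 × 0.539 = 2868 + 5352 = 8220
Net migration: 60–79 − 550 → 1393
End of period: [238, 451, 872, 1393, 8220]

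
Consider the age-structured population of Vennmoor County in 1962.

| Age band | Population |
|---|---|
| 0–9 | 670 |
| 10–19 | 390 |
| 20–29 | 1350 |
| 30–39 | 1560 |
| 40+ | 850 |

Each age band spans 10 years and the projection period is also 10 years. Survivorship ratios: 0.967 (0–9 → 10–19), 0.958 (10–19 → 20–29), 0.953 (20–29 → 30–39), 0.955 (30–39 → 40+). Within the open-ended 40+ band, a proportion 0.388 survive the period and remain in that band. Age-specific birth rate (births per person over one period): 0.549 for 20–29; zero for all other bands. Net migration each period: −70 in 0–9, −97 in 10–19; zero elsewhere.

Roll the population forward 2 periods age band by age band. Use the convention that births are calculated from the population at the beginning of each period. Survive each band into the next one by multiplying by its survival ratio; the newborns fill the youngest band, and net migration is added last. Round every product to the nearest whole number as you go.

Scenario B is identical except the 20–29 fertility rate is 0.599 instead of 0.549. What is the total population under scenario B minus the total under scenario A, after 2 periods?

85

(Bands numbered youngest = 1 to oldest = 5.)
Period 1.
Births: 1350 × 0.549 = 741
Band 2: 670 × 0.967 = 648
Band 3: 390 × 0.958 = 374
Band 4: 1350 × 0.953 = 1287
Band 5: 1560 × 0.955 + 850 × 0.388 = 1490 + 330 = 1820
Net migration: Band 1 − 70 → 671; Band 2 − 97 → 551
Population now: 0–9=671, 10–19=551, 20–29=374, 30–39=1287, 40+=1820
Period 2.
Births: 374 × 0.549 = 205
Band 2: 671 × 0.967 = 649
Band 3: 551 × 0.958 = 528
Band 4: 374 × 0.953 = 356
Band 5: 1287 × 0.955 + 1820 × 0.388 = 1229 + 706 = 1935
Net migration: Band 1 − 70 → 135; Band 2 − 97 → 552
Population now: 0–9=135, 10–19=552, 20–29=528, 30–39=356, 40+=1935
Scenario A total after 2 periods: 3506
Scenario B projection —
Period 1.
Births: 1350 × 0.599 = 809
Band 2: 670 × 0.967 = 648
Band 3: 390 × 0.958 = 374
Band 4: 1350 × 0.953 = 1287
Band 5: 1560 × 0.955 + 850 × 0.388 = 1490 + 330 = 1820
Net migration: Band 1 − 70 → 739; Band 2 − 97 → 551
Population now: 0–9=739, 10–19=551, 20–29=374, 30–39=1287, 40+=1820
Period 2.
Births: 374 × 0.599 = 224
Band 2: 739 × 0.967 = 715
Band 3: 551 × 0.958 = 528
Band 4: 374 × 0.953 = 356
Band 5: 1287 × 0.955 + 1820 × 0.388 = 1229 + 706 = 1935
Net migration: Band 1 − 70 → 154; Band 2 − 97 → 618
Population now: 0–9=154, 10–19=618, 20–29=528, 30–39=356, 40+=1935
Scenario B total after 2 periods: 3591
Difference B − A = 3591 − 3506 = 85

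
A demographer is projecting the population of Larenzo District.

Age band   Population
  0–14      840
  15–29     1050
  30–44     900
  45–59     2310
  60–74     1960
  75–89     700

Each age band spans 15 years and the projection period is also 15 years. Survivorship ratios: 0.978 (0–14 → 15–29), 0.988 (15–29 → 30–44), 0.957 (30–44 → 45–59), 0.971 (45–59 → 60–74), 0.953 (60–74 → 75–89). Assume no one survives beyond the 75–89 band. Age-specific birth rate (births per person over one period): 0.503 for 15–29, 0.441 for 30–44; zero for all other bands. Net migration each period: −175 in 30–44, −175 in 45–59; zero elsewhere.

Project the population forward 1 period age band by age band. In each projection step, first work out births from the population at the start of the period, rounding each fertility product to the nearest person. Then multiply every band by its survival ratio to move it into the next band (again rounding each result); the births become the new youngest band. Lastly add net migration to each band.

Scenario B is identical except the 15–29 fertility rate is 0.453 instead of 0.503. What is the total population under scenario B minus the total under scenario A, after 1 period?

-52

— Period 1 —
Births: 1050 * 0.503 = 528 ; 900 * 0.441 = 397 — total 925
15–29: 840 * 0.978 = 822
30–44: 1050 * 0.988 = 1037
45–59: 900 * 0.957 = 861
60–74: 2310 * 0.971 = 2243
75–89: 1960 * 0.953 = 1868
Net migration: 30–44 − 175 → 862; 45–59 − 175 → 686
End of period: [925, 822, 862, 686, 2243, 1868]
Scenario A total after 1 period: 7406
Scenario B projection —
— Period 1 —
Births: 1050 * 0.453 = 476 ; 900 * 0.441 = 397 — total 873
15–29: 840 * 0.978 = 822
30–44: 1050 * 0.988 = 1037
45–59: 900 * 0.957 = 861
60–74: 2310 * 0.971 = 2243
75–89: 1960 * 0.953 = 1868
Net migration: 30–44 − 175 → 862; 45–59 − 175 → 686
End of period: [873, 822, 862, 686, 2243, 1868]
Scenario B total after 1 period: 7354
Difference B − A = 7354 − 7406 = -52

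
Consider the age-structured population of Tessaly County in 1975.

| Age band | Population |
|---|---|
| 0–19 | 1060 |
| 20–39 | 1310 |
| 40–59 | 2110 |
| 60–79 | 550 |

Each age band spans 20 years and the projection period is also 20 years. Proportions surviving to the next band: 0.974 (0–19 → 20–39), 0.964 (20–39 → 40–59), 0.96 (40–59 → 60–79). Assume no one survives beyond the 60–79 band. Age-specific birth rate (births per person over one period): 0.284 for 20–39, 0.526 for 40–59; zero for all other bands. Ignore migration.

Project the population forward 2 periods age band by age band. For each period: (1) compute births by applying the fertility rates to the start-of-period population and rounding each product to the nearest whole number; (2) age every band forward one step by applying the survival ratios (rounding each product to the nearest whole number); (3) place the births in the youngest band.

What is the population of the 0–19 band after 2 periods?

(Bands numbered youngest = 1 to oldest = 4.)
[period 1]
Births: 1310 × 0.284 = 372  |  2110 × 0.526 = 1110 — total 1482
Band 2: 1060 × 0.974 = 1032
Band 3: 1310 × 0.964 = 1263
Band 4: 2110 × 0.96 = 2026
Giving 1482 / 1032 / 1263 / 2026.
[period 2]
Births: 1032 × 0.284 = 293  |  1263 × 0.526 = 664 — total 957
Band 2: 1482 × 0.974 = 1443
Band 3: 1032 × 0.964 = 995
Band 4: 1263 × 0.96 = 1212
Giving 957 / 1443 / 995 / 1212.

957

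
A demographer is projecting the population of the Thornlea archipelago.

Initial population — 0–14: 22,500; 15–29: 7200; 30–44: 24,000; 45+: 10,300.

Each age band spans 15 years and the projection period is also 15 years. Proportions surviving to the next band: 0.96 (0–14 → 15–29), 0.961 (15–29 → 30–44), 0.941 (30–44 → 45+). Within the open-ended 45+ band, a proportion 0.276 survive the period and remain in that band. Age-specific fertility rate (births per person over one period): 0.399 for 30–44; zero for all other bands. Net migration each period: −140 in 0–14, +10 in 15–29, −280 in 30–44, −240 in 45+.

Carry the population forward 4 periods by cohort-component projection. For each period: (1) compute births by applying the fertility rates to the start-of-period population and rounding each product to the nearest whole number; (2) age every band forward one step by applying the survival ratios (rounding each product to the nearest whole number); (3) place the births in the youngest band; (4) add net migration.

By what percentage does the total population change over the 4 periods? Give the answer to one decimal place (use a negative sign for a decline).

-57.9

Period 1.
Births: 24000 × 0.399 = 9576
15–29: 22500 × 0.96 = 21600
30–44: 7200 × 0.961 = 6919
45+: 24000 × 0.941 + 10300 × 0.276 = 22584 + 2843 = 25427
Net migration: 0–14 − 140 → 9436; 15–29 + 10 → 21610; 30–44 − 280 → 6639; 45+ − 240 → 25187
Giving 9436 / 21610 / 6639 / 25187.
Period 2.
Births: 6639 × 0.399 = 2649
15–29: 9436 × 0.96 = 9059
30–44: 21610 × 0.961 = 20767
45+: 6639 × 0.941 + 25187 × 0.276 = 6247 + 6952 = 13199
Net migration: 0–14 − 140 → 2509; 15–29 + 10 → 9069; 30–44 − 280 → 20487; 45+ − 240 → 12959
Giving 2509 / 9069 / 20487 / 12959.
Period 3.
Births: 20487 × 0.399 = 8174
15–29: 2509 × 0.96 = 2409
30–44: 9069 × 0.961 = 8715
45+: 20487 × 0.941 + 12959 × 0.276 = 19278 + 3577 = 22855
Net migration: 0–14 − 140 → 8034; 15–29 + 10 → 2419; 30–44 − 280 → 8435; 45+ − 240 → 22615
Giving 8034 / 2419 / 8435 / 22615.
Period 4.
Births: 8435 × 0.399 = 3366
15–29: 8034 × 0.96 = 7713
30–44: 2419 × 0.961 = 2325
45+: 8435 × 0.941 + 22615 × 0.276 = 7937 + 6242 = 14179
Net migration: 0–14 − 140 → 3226; 15–29 + 10 → 7723; 30–44 − 280 → 2045; 45+ − 240 → 13939
Giving 3226 / 7723 / 2045 / 13939.
Total: 64000 → 26933; change = -37067; percentage change = -57.9%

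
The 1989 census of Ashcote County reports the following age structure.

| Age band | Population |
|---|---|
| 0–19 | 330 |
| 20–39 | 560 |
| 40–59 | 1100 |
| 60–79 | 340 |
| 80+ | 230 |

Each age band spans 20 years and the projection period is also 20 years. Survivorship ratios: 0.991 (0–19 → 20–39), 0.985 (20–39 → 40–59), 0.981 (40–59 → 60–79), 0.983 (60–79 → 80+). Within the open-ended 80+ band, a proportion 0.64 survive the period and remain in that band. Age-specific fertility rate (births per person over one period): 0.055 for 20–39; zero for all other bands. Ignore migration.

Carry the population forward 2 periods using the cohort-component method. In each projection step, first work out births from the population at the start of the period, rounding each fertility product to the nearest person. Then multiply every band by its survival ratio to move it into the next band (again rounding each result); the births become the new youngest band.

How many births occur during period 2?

18

Call the bands 1 to 5, youngest first.
After projecting period 1:
Births: 560 * 0.055 = 31
Band 2: 330 * 0.991 = 327
Band 3: 560 * 0.985 = 552
Band 4: 1100 * 0.981 = 1079
Band 5: 340 * 0.983 + 230 * 0.64 = 334 + 147 = 481
Population now: 0–19=31, 20–39=327, 40–59=552, 60–79=1079, 80+=481
After projecting period 2:
Births: 327 * 0.055 = 18
Band 2: 31 * 0.991 = 31
Band 3: 327 * 0.985 = 322
Band 4: 552 * 0.981 = 542
Band 5: 1079 * 0.983 + 481 * 0.64 = 1061 + 308 = 1369
Population now: 0–19=18, 20–39=31, 40–59=322, 60–79=542, 80+=1369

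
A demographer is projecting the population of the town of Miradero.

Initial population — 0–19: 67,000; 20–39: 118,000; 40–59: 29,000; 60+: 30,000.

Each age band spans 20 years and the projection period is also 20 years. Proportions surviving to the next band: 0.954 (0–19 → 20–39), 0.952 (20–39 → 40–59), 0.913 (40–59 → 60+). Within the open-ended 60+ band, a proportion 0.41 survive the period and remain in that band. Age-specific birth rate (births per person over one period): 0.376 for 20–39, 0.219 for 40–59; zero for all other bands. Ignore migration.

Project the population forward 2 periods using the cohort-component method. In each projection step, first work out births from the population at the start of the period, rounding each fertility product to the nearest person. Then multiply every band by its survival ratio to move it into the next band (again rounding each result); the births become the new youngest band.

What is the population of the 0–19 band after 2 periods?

— Period 1 —
Births: 118000 × 0.376 = 44368, 29000 × 0.219 = 6351 ⇒ total 50719
20–39: 67000 × 0.954 = 63918
40–59: 118000 × 0.952 = 112336
60+: 29000 × 0.913 + 30000 × 0.41 = 26477 + 12300 = 38777
End of period: [50719, 63918, 112336, 38777]
— Period 2 —
Births: 63918 × 0.376 = 24033, 112336 × 0.219 = 24602 ⇒ total 48635
20–39: 50719 × 0.954 = 48386
40–59: 63918 × 0.952 = 60850
60+: 112336 × 0.913 + 38777 × 0.41 = 102563 + 15899 = 118462
End of period: [48635, 48386, 60850, 118462]

48635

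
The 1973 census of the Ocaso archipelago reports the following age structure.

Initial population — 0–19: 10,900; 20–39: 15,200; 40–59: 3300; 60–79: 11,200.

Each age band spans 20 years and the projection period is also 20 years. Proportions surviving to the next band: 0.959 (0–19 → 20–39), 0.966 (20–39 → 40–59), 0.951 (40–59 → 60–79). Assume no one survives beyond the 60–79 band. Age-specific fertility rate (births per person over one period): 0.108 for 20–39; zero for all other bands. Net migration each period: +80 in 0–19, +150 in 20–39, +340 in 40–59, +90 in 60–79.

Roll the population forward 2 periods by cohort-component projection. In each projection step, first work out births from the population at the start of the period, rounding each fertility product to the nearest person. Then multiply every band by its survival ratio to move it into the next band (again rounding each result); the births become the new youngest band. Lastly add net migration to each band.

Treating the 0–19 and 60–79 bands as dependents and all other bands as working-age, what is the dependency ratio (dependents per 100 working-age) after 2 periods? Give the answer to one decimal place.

126.0

— Period 1 —
Births: 15200 × 0.108 = 1642
20–39: 10900 × 0.959 = 10453
40–59: 15200 × 0.966 = 14683
60–79: 3300 × 0.951 = 3138
Net migration: 0–19 + 80 → 1722; 20–39 + 150 → 10603; 40–59 + 340 → 15023; 60–79 + 90 → 3228
→ [1722, 10603, 15023, 3228]
— Period 2 —
Births: 10603 × 0.108 = 1145
20–39: 1722 × 0.959 = 1651
40–59: 10603 × 0.966 = 10242
60–79: 15023 × 0.951 = 14287
Net migration: 0–19 + 80 → 1225; 20–39 + 150 → 1801; 40–59 + 340 → 10582; 60–79 + 90 → 14377
→ [1225, 1801, 10582, 14377]
Dependents (band 0–19 + band 60–79) = 1225 + 14377 = 15602; working-age = 12383; ratio = 15602/12383 × 100 = 126.0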